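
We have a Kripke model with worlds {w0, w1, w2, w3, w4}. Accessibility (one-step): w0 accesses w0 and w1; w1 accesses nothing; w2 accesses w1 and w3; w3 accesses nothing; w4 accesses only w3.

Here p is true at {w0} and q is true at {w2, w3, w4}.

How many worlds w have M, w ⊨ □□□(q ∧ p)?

w0: successors {w0, w1}; □□(q ∧ p) there: w0:F, w1:T. ✗
w1: no successors, so □□□(q ∧ p) holds vacuously. ✓
w2: successors {w1, w3}; □□(q ∧ p) there: w1:T, w3:T. ✓
w3: no successors, so □□□(q ∧ p) holds vacuously. ✓
w4: successors {w3}; □□(q ∧ p) there: w3:T. ✓
Satisfying worlds: {w1, w2, w3, w4}.

4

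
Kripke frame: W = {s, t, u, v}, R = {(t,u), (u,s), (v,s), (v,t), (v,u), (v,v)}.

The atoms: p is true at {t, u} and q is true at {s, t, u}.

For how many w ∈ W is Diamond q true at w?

s: no successors, so Diamond q fails. ✗
t: successors {u}; q there: u:T. ✓
u: successors {s}; q there: s:T. ✓
v: successors {s, t, u, v}; q there: s:T, t:T, u:T, v:F. ✓
Satisfying worlds: {t, u, v}.

3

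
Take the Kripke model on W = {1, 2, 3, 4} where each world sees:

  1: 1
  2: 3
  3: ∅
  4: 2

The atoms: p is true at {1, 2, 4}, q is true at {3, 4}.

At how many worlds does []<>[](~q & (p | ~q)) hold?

1: successors {1}; <>[](~q & (p | ~q)) there: 1:T. ✓
2: successors {3}; <>[](~q & (p | ~q)) there: 3:F. ✗
3: no successors, so []<>[](~q & (p | ~q)) holds vacuously. ✓
4: successors {2}; <>[](~q & (p | ~q)) there: 2:T. ✓
Satisfying worlds: {1, 3, 4}.

3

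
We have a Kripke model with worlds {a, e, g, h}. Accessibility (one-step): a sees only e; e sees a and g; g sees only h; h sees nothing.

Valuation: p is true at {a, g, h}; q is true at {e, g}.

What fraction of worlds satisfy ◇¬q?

a: successors {e}; ¬q there: e:F. ✗
e: successors {a, g}; ¬q there: a:T, g:F. ✓
g: successors {h}; ¬q there: h:T. ✓
h: no successors, so ◇¬q fails. ✗
That's 2 of 4 worlds, so 2/4 = 1/2.

1/2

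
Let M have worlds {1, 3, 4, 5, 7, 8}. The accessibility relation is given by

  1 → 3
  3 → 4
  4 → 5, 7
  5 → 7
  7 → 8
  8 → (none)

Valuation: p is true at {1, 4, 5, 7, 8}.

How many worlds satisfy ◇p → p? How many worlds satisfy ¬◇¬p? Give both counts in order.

5 and 5

For ◇p → p:
1: ◇p is F, p is T. ✓
3: ◇p is T, p is F. ✗
4: ◇p is T, p is T. ✓
5: ◇p is T, p is T. ✓
7: ◇p is T, p is T. ✓
8: ◇p is F, p is T. ✓
— 5 worlds.
For ¬◇¬p:
1: ◇¬p is T. ✗
3: ◇¬p is F. ✓
4: ◇¬p is F. ✓
5: ◇¬p is F. ✓
7: ◇¬p is F. ✓
8: ◇¬p is F. ✓
— 5 worlds.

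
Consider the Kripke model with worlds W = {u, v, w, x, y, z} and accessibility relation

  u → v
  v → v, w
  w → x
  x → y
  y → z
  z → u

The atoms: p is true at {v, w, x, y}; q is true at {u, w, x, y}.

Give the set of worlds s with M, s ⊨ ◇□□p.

u: successors {v}; □□p there: v:T. ✓
v: successors {v, w}; □□p there: v:T, w:T. ✓
w: successors {x}; □□p there: x:F. ✗
x: successors {y}; □□p there: y:F. ✗
y: successors {z}; □□p there: z:T. ✓
z: successors {u}; □□p there: u:T. ✓

{u, v, y, z}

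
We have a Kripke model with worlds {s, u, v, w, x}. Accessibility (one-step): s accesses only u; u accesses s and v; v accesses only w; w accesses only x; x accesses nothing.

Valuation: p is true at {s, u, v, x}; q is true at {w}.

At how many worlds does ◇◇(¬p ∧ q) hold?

s: successors {u}; ◇(¬p ∧ q) there: u:F. ✗
u: successors {s, v}; ◇(¬p ∧ q) there: s:F, v:T. ✓
v: successors {w}; ◇(¬p ∧ q) there: w:F. ✗
w: successors {x}; ◇(¬p ∧ q) there: x:F. ✗
x: no successors, so ◇◇(¬p ∧ q) fails. ✗
Satisfying worlds: {u}.

1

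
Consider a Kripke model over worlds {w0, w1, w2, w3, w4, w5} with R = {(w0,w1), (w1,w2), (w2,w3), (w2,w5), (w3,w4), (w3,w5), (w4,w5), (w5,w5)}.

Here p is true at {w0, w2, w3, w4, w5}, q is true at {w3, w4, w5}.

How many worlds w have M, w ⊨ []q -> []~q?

w0: []q is F, []~q is T. ✓
w1: []q is F, []~q is T. ✓
w2: []q is T, []~q is F. ✗
w3: []q is T, []~q is F. ✗
w4: []q is T, []~q is F. ✗
w5: []q is T, []~q is F. ✗
Satisfying worlds: {w0, w1}.

2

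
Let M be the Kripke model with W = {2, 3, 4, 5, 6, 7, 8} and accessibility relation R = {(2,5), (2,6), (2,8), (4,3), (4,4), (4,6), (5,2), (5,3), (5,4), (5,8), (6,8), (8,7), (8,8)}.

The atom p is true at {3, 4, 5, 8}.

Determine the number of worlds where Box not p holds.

2

2: successors {5, 6, 8}; not p there: 5:F, 6:T, 8:F. ✗
3: no successors, so Box not p holds vacuously. ✓
4: successors {3, 4, 6}; not p there: 3:F, 4:F, 6:T. ✗
5: successors {2, 3, 4, 8}; not p there: 2:T, 3:F, 4:F, 8:F. ✗
6: successors {8}; not p there: 8:F. ✗
7: no successors, so Box not p holds vacuously. ✓
8: successors {7, 8}; not p there: 7:T, 8:F. ✗
Satisfying worlds: {3, 7}.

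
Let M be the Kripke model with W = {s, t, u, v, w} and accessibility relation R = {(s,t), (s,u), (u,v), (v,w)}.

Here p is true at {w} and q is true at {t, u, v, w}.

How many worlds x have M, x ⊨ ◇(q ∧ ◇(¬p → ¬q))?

1

s: successors {t, u}; q ∧ ◇(¬p → ¬q) there: t:F, u:F. ✗
t: no successors, so ◇(q ∧ ◇(¬p → ¬q)) fails. ✗
u: successors {v}; q ∧ ◇(¬p → ¬q) there: v:T. ✓
v: successors {w}; q ∧ ◇(¬p → ¬q) there: w:F. ✗
w: no successors, so ◇(q ∧ ◇(¬p → ¬q)) fails. ✗
Satisfying worlds: {u}.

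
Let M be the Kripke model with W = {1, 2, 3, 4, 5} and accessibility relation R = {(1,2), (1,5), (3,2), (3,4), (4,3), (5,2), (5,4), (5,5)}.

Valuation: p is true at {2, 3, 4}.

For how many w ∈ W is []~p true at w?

1: successors {2, 5}; ~p there: 2:F, 5:T. ✗
2: no successors, so []~p holds vacuously. ✓
3: successors {2, 4}; ~p there: 2:F, 4:F. ✗
4: successors {3}; ~p there: 3:F. ✗
5: successors {2, 4, 5}; ~p there: 2:F, 4:F, 5:T. ✗
Satisfying worlds: {2}.

1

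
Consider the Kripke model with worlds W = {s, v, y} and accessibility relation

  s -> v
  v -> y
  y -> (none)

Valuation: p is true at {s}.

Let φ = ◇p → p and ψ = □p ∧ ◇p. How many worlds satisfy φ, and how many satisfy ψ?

For ◇p → p:
s: ◇p is F, p is T. ✓
v: ◇p is F, p is F. ✓
y: ◇p is F, p is F. ✓
— 3 worlds.
For □p ∧ ◇p:
s: □p is F, ◇p is F. ✗
v: □p is F, ◇p is F. ✗
y: □p is T, ◇p is F. ✗
— 0 worlds.

3 and 0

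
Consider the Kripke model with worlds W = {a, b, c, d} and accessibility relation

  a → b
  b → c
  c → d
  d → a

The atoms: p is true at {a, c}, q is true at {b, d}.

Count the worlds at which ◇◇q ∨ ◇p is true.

a: ◇◇q is F, ◇p is F. ✗
b: ◇◇q is T, ◇p is T. ✓
c: ◇◇q is F, ◇p is F. ✗
d: ◇◇q is T, ◇p is T. ✓
Satisfying worlds: {b, d}.

2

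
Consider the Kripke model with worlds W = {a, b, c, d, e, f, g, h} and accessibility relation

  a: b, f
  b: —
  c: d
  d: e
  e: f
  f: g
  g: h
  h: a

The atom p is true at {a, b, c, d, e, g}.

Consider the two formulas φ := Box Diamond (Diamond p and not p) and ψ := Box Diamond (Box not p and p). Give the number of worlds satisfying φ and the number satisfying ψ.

4 and 4

For Box Diamond (Diamond p and not p):
a: successors {b, f}; Diamond (Diamond p and not p) there: b:F, f:F. ✗
b: no successors, so Box Diamond (Diamond p and not p) holds vacuously. ✓
c: successors {d}; Diamond (Diamond p and not p) there: d:F. ✗
d: successors {e}; Diamond (Diamond p and not p) there: e:T. ✓
e: successors {f}; Diamond (Diamond p and not p) there: f:F. ✗
f: successors {g}; Diamond (Diamond p and not p) there: g:T. ✓
g: successors {h}; Diamond (Diamond p and not p) there: h:F. ✗
h: successors {a}; Diamond (Diamond p and not p) there: a:T. ✓
— 4 worlds.
For Box Diamond (Box not p and p):
a: successors {b, f}; Diamond (Box not p and p) there: b:F, f:T. ✗
b: no successors, so Box Diamond (Box not p and p) holds vacuously. ✓
c: successors {d}; Diamond (Box not p and p) there: d:T. ✓
d: successors {e}; Diamond (Box not p and p) there: e:F. ✗
e: successors {f}; Diamond (Box not p and p) there: f:T. ✓
f: successors {g}; Diamond (Box not p and p) there: g:F. ✗
g: successors {h}; Diamond (Box not p and p) there: h:F. ✗
h: successors {a}; Diamond (Box not p and p) there: a:T. ✓
— 4 worlds.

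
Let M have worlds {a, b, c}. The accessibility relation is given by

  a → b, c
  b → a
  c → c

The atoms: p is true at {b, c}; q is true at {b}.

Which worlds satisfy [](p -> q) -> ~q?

a: [](p -> q) is F, ~q is T. ✓
b: [](p -> q) is T, ~q is F. ✗
c: [](p -> q) is F, ~q is T. ✓

{a, c}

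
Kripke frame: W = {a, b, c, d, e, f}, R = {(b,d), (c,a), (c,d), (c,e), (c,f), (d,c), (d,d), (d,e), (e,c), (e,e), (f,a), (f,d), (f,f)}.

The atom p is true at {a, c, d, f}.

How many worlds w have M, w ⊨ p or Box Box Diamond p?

5

a: p is T, Box Box Diamond p is T. ✓
b: p is F, Box Box Diamond p is T. ✓
c: p is T, Box Box Diamond p is F. ✓
d: p is T, Box Box Diamond p is F. ✓
e: p is F, Box Box Diamond p is F. ✗
f: p is T, Box Box Diamond p is F. ✓
Satisfying worlds: {a, b, c, d, f}.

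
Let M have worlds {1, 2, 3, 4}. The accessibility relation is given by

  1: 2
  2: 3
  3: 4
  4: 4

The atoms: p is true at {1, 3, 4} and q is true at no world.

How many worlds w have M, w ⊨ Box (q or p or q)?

3

1: successors {2}; q or p or q there: 2:F. ✗
2: successors {3}; q or p or q there: 3:T. ✓
3: successors {4}; q or p or q there: 4:T. ✓
4: successors {4}; q or p or q there: 4:T. ✓
Satisfying worlds: {2, 3, 4}.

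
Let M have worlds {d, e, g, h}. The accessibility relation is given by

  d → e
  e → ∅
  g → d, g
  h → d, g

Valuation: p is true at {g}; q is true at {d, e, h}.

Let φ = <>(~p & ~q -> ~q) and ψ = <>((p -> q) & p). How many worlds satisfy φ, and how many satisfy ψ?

3 and 0

For <>(~p & ~q -> ~q):
d: successors {e}; ~p & ~q -> ~q there: e:T. ✓
e: no successors, so <>(~p & ~q -> ~q) fails. ✗
g: successors {d, g}; ~p & ~q -> ~q there: d:T, g:T. ✓
h: successors {d, g}; ~p & ~q -> ~q there: d:T, g:T. ✓
— 3 worlds.
For <>((p -> q) & p):
d: successors {e}; (p -> q) & p there: e:F. ✗
e: no successors, so <>((p -> q) & p) fails. ✗
g: successors {d, g}; (p -> q) & p there: d:F, g:F. ✗
h: successors {d, g}; (p -> q) & p there: d:F, g:F. ✗
— 0 worlds.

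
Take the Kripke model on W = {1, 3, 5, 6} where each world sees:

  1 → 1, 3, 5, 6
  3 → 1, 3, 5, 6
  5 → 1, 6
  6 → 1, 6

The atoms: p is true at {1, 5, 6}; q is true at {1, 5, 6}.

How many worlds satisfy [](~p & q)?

1: successors {1, 3, 5, 6}; ~p & q there: 1:F, 3:F, 5:F, 6:F. ✗
3: successors {1, 3, 5, 6}; ~p & q there: 1:F, 3:F, 5:F, 6:F. ✗
5: successors {1, 6}; ~p & q there: 1:F, 6:F. ✗
6: successors {1, 6}; ~p & q there: 1:F, 6:F. ✗
Satisfying worlds: ∅.

0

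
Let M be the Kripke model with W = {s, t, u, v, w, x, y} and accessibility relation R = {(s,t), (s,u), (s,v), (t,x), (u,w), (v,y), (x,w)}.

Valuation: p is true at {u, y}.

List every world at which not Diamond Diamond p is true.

s: Diamond Diamond p is T. ✗
t: Diamond Diamond p is F. ✓
u: Diamond Diamond p is F. ✓
v: Diamond Diamond p is F. ✓
w: Diamond Diamond p is F. ✓
x: Diamond Diamond p is F. ✓
y: Diamond Diamond p is F. ✓

{t, u, v, w, x, y}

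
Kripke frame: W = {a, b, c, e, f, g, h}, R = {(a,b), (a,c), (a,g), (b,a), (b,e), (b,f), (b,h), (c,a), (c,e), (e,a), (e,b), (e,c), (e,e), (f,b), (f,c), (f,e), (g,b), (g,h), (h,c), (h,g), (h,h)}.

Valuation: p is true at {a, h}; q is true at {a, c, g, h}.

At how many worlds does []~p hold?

a: successors {b, c, g}; ~p there: b:T, c:T, g:T. ✓
b: successors {a, e, f, h}; ~p there: a:F, e:T, f:T, h:F. ✗
c: successors {a, e}; ~p there: a:F, e:T. ✗
e: successors {a, b, c, e}; ~p there: a:F, b:T, c:T, e:T. ✗
f: successors {b, c, e}; ~p there: b:T, c:T, e:T. ✓
g: successors {b, h}; ~p there: b:T, h:F. ✗
h: successors {c, g, h}; ~p there: c:T, g:T, h:F. ✗
Satisfying worlds: {a, f}.

2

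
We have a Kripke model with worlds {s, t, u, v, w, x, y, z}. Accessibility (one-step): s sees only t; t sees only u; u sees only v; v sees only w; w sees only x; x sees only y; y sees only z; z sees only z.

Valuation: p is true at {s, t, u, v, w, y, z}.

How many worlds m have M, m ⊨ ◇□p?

s: successors {t}; □p there: t:T. ✓
t: successors {u}; □p there: u:T. ✓
u: successors {v}; □p there: v:T. ✓
v: successors {w}; □p there: w:F. ✗
w: successors {x}; □p there: x:T. ✓
x: successors {y}; □p there: y:T. ✓
y: successors {z}; □p there: z:T. ✓
z: successors {z}; □p there: z:T. ✓
Satisfying worlds: {s, t, u, w, x, y, z}.

7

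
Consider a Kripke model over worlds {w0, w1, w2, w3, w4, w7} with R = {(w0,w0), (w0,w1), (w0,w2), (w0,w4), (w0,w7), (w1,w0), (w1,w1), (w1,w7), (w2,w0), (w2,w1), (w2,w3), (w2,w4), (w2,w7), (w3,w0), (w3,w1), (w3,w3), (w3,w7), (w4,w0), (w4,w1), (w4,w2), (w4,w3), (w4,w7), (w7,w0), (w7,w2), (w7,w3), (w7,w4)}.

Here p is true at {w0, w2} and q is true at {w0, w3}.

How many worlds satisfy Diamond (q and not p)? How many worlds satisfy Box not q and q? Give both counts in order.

4 and 0

For Diamond (q and not p):
w0: successors {w0, w1, w2, w4, w7}; q and not p there: w0:F, w1:F, w2:F, w4:F, w7:F. ✗
w1: successors {w0, w1, w7}; q and not p there: w0:F, w1:F, w7:F. ✗
w2: successors {w0, w1, w3, w4, w7}; q and not p there: w0:F, w1:F, w3:T, w4:F, w7:F. ✓
w3: successors {w0, w1, w3, w7}; q and not p there: w0:F, w1:F, w3:T, w7:F. ✓
w4: successors {w0, w1, w2, w3, w7}; q and not p there: w0:F, w1:F, w2:F, w3:T, w7:F. ✓
w7: successors {w0, w2, w3, w4}; q and not p there: w0:F, w2:F, w3:T, w4:F. ✓
— 4 worlds.
For Box not q and q:
w0: Box not q is F, q is T. ✗
w1: Box not q is F, q is F. ✗
w2: Box not q is F, q is F. ✗
w3: Box not q is F, q is T. ✗
w4: Box not q is F, q is F. ✗
w7: Box not q is F, q is F. ✗
— 0 worlds.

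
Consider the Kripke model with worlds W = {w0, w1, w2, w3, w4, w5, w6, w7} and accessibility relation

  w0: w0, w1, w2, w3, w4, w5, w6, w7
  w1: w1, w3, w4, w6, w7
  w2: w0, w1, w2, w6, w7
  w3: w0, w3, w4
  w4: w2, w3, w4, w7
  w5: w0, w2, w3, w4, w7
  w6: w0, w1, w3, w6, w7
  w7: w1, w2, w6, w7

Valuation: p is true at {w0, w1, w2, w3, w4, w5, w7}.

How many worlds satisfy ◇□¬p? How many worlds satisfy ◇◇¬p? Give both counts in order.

0 and 8

For ◇□¬p:
w0: successors {w0, w1, w2, w3, w4, w5, w6, w7}; □¬p there: w0:F, w1:F, w2:F, w3:F, w4:F, w5:F, w6:F, w7:F. ✗
w1: successors {w1, w3, w4, w6, w7}; □¬p there: w1:F, w3:F, w4:F, w6:F, w7:F. ✗
w2: successors {w0, w1, w2, w6, w7}; □¬p there: w0:F, w1:F, w2:F, w6:F, w7:F. ✗
w3: successors {w0, w3, w4}; □¬p there: w0:F, w3:F, w4:F. ✗
w4: successors {w2, w3, w4, w7}; □¬p there: w2:F, w3:F, w4:F, w7:F. ✗
w5: successors {w0, w2, w3, w4, w7}; □¬p there: w0:F, w2:F, w3:F, w4:F, w7:F. ✗
w6: successors {w0, w1, w3, w6, w7}; □¬p there: w0:F, w1:F, w3:F, w6:F, w7:F. ✗
w7: successors {w1, w2, w6, w7}; □¬p there: w1:F, w2:F, w6:F, w7:F. ✗
— 0 worlds.
For ◇◇¬p:
w0: successors {w0, w1, w2, w3, w4, w5, w6, w7}; ◇¬p there: w0:T, w1:T, w2:T, w3:F, w4:F, w5:F, w6:T, w7:T. ✓
w1: successors {w1, w3, w4, w6, w7}; ◇¬p there: w1:T, w3:F, w4:F, w6:T, w7:T. ✓
w2: successors {w0, w1, w2, w6, w7}; ◇¬p there: w0:T, w1:T, w2:T, w6:T, w7:T. ✓
w3: successors {w0, w3, w4}; ◇¬p there: w0:T, w3:F, w4:F. ✓
w4: successors {w2, w3, w4, w7}; ◇¬p there: w2:T, w3:F, w4:F, w7:T. ✓
w5: successors {w0, w2, w3, w4, w7}; ◇¬p there: w0:T, w2:T, w3:F, w4:F, w7:T. ✓
w6: successors {w0, w1, w3, w6, w7}; ◇¬p there: w0:T, w1:T, w3:F, w6:T, w7:T. ✓
w7: successors {w1, w2, w6, w7}; ◇¬p there: w1:T, w2:T, w6:T, w7:T. ✓
— 8 worlds.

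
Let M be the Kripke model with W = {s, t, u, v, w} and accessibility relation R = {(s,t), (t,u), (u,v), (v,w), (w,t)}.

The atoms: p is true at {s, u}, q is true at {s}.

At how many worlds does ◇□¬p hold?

s: successors {t}; □¬p there: t:F. ✗
t: successors {u}; □¬p there: u:T. ✓
u: successors {v}; □¬p there: v:T. ✓
v: successors {w}; □¬p there: w:T. ✓
w: successors {t}; □¬p there: t:F. ✗
Satisfying worlds: {t, u, v}.

3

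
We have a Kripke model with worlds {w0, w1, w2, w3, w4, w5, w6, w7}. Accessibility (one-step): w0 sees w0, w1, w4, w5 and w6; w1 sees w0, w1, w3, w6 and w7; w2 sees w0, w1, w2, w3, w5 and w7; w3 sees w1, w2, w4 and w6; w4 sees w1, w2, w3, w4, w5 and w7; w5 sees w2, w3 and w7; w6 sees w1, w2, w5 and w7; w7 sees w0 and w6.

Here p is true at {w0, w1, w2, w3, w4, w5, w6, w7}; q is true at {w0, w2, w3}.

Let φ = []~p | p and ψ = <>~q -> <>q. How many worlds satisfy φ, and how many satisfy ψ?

8 and 8

For []~p | p:
w0: []~p is F, p is T. ✓
w1: []~p is F, p is T. ✓
w2: []~p is F, p is T. ✓
w3: []~p is F, p is T. ✓
w4: []~p is F, p is T. ✓
w5: []~p is F, p is T. ✓
w6: []~p is F, p is T. ✓
w7: []~p is F, p is T. ✓
— 8 worlds.
For <>~q -> <>q:
w0: <>~q is T, <>q is T. ✓
w1: <>~q is T, <>q is T. ✓
w2: <>~q is T, <>q is T. ✓
w3: <>~q is T, <>q is T. ✓
w4: <>~q is T, <>q is T. ✓
w5: <>~q is T, <>q is T. ✓
w6: <>~q is T, <>q is T. ✓
w7: <>~q is T, <>q is T. ✓
— 8 worlds.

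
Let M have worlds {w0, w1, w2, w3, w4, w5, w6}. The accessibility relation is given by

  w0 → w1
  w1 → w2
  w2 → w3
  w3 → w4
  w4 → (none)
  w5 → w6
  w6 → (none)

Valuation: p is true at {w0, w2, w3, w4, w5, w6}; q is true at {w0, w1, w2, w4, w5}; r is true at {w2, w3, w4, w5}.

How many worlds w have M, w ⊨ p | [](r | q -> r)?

7

w0: p is T, [](r | q -> r) is F. ✓
w1: p is F, [](r | q -> r) is T. ✓
w2: p is T, [](r | q -> r) is T. ✓
w3: p is T, [](r | q -> r) is T. ✓
w4: p is T, [](r | q -> r) is T. ✓
w5: p is T, [](r | q -> r) is T. ✓
w6: p is T, [](r | q -> r) is T. ✓
Satisfying worlds: {w0, w1, w2, w3, w4, w5, w6}.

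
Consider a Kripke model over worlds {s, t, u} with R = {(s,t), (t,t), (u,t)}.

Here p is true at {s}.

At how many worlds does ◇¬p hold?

3

s: successors {t}; ¬p there: t:T. ✓
t: successors {t}; ¬p there: t:T. ✓
u: successors {t}; ¬p there: t:T. ✓
Satisfying worlds: {s, t, u}.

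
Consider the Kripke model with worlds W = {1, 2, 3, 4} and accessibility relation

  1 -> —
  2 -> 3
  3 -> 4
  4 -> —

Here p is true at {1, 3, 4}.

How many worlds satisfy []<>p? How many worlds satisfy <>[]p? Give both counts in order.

For []<>p:
1: no successors, so []<>p holds vacuously. ✓
2: successors {3}; <>p there: 3:T. ✓
3: successors {4}; <>p there: 4:F. ✗
4: no successors, so []<>p holds vacuously. ✓
— 3 worlds.
For <>[]p:
1: no successors, so <>[]p fails. ✗
2: successors {3}; []p there: 3:T. ✓
3: successors {4}; []p there: 4:T. ✓
4: no successors, so <>[]p fails. ✗
— 2 worlds.

3 and 2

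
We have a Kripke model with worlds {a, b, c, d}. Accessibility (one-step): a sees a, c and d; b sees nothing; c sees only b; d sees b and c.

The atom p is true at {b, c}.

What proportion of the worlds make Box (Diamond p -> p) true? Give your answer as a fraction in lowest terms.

3/4

a: successors {a, c, d}; Diamond p -> p there: a:F, c:T, d:F. ✗
b: no successors, so Box (Diamond p -> p) holds vacuously. ✓
c: successors {b}; Diamond p -> p there: b:T. ✓
d: successors {b, c}; Diamond p -> p there: b:T, c:T. ✓
That's 3 of 4 worlds, so 3/4.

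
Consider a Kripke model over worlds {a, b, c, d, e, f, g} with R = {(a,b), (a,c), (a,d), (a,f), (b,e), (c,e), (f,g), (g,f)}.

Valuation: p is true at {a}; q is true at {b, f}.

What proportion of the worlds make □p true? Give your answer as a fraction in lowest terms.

a: successors {b, c, d, f}; p there: b:F, c:F, d:F, f:F. ✗
b: successors {e}; p there: e:F. ✗
c: successors {e}; p there: e:F. ✗
d: no successors, so □p holds vacuously. ✓
e: no successors, so □p holds vacuously. ✓
f: successors {g}; p there: g:F. ✗
g: successors {f}; p there: f:F. ✗
That's 2 of 7 worlds, so 2/7.

2/7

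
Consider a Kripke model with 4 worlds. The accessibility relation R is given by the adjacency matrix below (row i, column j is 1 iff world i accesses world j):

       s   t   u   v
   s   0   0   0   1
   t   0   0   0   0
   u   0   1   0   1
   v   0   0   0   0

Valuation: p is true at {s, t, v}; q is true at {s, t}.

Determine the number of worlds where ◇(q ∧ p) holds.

s: successors {v}; q ∧ p there: v:F. ✗
t: no successors, so ◇(q ∧ p) fails. ✗
u: successors {t, v}; q ∧ p there: t:T, v:F. ✓
v: no successors, so ◇(q ∧ p) fails. ✗
Satisfying worlds: {u}.

1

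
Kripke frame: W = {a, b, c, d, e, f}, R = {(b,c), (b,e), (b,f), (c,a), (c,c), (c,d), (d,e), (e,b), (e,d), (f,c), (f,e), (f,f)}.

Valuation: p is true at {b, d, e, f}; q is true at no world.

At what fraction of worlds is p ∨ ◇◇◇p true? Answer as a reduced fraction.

a: p is F, ◇◇◇p is F. ✗
b: p is T, ◇◇◇p is T. ✓
c: p is F, ◇◇◇p is T. ✓
d: p is T, ◇◇◇p is T. ✓
e: p is T, ◇◇◇p is T. ✓
f: p is T, ◇◇◇p is T. ✓
That's 5 of 6 worlds, so 5/6.

5/6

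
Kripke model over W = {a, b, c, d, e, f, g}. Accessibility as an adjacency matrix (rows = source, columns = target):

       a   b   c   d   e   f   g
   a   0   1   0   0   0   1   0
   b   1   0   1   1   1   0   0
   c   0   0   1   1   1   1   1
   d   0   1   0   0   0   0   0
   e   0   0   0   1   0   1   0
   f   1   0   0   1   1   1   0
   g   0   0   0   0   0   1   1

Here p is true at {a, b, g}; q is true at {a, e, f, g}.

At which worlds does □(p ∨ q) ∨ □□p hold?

a: □(p ∨ q) is T, □□p is F. ✓
b: □(p ∨ q) is F, □□p is F. ✗
c: □(p ∨ q) is F, □□p is F. ✗
d: □(p ∨ q) is T, □□p is F. ✓
e: □(p ∨ q) is F, □□p is F. ✗
f: □(p ∨ q) is F, □□p is F. ✗
g: □(p ∨ q) is T, □□p is F. ✓

{a, d, g}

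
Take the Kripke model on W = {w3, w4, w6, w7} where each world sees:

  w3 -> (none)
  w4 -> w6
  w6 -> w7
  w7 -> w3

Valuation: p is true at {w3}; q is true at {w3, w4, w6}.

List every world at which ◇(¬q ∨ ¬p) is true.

{w4, w6}

w3: no successors, so ◇(¬q ∨ ¬p) fails. ✗
w4: successors {w6}; ¬q ∨ ¬p there: w6:T. ✓
w6: successors {w7}; ¬q ∨ ¬p there: w7:T. ✓
w7: successors {w3}; ¬q ∨ ¬p there: w3:F. ✗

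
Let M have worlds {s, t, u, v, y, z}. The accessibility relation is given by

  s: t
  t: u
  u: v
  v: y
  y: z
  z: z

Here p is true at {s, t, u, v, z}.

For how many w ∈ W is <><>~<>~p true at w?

s: successors {t}; <>~<>~p there: t:T. ✓
t: successors {u}; <>~<>~p there: u:F. ✗
u: successors {v}; <>~<>~p there: v:T. ✓
v: successors {y}; <>~<>~p there: y:T. ✓
y: successors {z}; <>~<>~p there: z:T. ✓
z: successors {z}; <>~<>~p there: z:T. ✓
Satisfying worlds: {s, u, v, y, z}.

5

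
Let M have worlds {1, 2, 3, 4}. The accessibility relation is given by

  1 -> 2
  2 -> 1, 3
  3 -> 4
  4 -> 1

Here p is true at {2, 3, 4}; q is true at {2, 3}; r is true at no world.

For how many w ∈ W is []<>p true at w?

1: successors {2}; <>p there: 2:T. ✓
2: successors {1, 3}; <>p there: 1:T, 3:T. ✓
3: successors {4}; <>p there: 4:F. ✗
4: successors {1}; <>p there: 1:T. ✓
Satisfying worlds: {1, 2, 4}.

3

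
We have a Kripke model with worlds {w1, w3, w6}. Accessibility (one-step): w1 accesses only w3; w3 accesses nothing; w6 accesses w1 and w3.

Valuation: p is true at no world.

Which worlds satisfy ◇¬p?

{w1, w6}

w1: successors {w3}; ¬p there: w3:T. ✓
w3: no successors, so ◇¬p fails. ✗
w6: successors {w1, w3}; ¬p there: w1:T, w3:T. ✓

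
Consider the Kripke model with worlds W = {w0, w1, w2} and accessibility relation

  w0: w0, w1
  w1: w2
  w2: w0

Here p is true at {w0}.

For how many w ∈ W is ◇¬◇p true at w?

1

w0: successors {w0, w1}; ¬◇p there: w0:F, w1:T. ✓
w1: successors {w2}; ¬◇p there: w2:F. ✗
w2: successors {w0}; ¬◇p there: w0:F. ✗
Satisfying worlds: {w0}.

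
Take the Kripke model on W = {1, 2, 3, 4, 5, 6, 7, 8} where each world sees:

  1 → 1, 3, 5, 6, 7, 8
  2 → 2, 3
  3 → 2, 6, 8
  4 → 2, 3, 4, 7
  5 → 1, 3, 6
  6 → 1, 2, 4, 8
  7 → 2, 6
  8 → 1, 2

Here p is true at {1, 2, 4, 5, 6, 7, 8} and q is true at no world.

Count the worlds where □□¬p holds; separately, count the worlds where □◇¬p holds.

For □□¬p:
1: successors {1, 3, 5, 6, 7, 8}; □¬p there: 1:F, 3:F, 5:F, 6:F, 7:F, 8:F. ✗
2: successors {2, 3}; □¬p there: 2:F, 3:F. ✗
3: successors {2, 6, 8}; □¬p there: 2:F, 6:F, 8:F. ✗
4: successors {2, 3, 4, 7}; □¬p there: 2:F, 3:F, 4:F, 7:F. ✗
5: successors {1, 3, 6}; □¬p there: 1:F, 3:F, 6:F. ✗
6: successors {1, 2, 4, 8}; □¬p there: 1:F, 2:F, 4:F, 8:F. ✗
7: successors {2, 6}; □¬p there: 2:F, 6:F. ✗
8: successors {1, 2}; □¬p there: 1:F, 2:F. ✗
— 0 worlds.
For □◇¬p:
1: successors {1, 3, 5, 6, 7, 8}; ◇¬p there: 1:T, 3:F, 5:T, 6:F, 7:F, 8:F. ✗
2: successors {2, 3}; ◇¬p there: 2:T, 3:F. ✗
3: successors {2, 6, 8}; ◇¬p there: 2:T, 6:F, 8:F. ✗
4: successors {2, 3, 4, 7}; ◇¬p there: 2:T, 3:F, 4:T, 7:F. ✗
5: successors {1, 3, 6}; ◇¬p there: 1:T, 3:F, 6:F. ✗
6: successors {1, 2, 4, 8}; ◇¬p there: 1:T, 2:T, 4:T, 8:F. ✗
7: successors {2, 6}; ◇¬p there: 2:T, 6:F. ✗
8: successors {1, 2}; ◇¬p there: 1:T, 2:T. ✓
— 1 world.

0 and 1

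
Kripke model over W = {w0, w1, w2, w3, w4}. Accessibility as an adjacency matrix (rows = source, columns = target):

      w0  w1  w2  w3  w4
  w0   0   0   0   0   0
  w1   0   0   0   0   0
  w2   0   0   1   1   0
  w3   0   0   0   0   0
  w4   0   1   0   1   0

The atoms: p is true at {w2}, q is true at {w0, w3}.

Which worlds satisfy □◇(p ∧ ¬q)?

{w0, w1, w3}

w0: no successors, so □◇(p ∧ ¬q) holds vacuously. ✓
w1: no successors, so □◇(p ∧ ¬q) holds vacuously. ✓
w2: successors {w2, w3}; ◇(p ∧ ¬q) there: w2:T, w3:F. ✗
w3: no successors, so □◇(p ∧ ¬q) holds vacuously. ✓
w4: successors {w1, w3}; ◇(p ∧ ¬q) there: w1:F, w3:F. ✗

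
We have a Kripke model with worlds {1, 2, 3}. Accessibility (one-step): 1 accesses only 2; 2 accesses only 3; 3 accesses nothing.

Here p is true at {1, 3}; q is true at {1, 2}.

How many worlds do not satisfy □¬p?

1

1: successors {2}; ¬p there: 2:T. ✓
2: successors {3}; ¬p there: 3:F. ✗
3: no successors, so □¬p holds vacuously. ✓
Satisfying worlds: {1, 3}.
So □¬p fails at the other 1 world.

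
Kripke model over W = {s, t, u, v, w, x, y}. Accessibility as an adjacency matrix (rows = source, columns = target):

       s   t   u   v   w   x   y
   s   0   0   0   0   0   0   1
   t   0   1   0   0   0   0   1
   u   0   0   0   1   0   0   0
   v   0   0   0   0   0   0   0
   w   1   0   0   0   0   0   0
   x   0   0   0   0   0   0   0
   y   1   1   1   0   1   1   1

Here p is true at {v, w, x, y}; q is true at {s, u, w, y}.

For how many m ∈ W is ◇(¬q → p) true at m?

5

s: successors {y}; ¬q → p there: y:T. ✓
t: successors {t, y}; ¬q → p there: t:F, y:T. ✓
u: successors {v}; ¬q → p there: v:T. ✓
v: no successors, so ◇(¬q → p) fails. ✗
w: successors {s}; ¬q → p there: s:T. ✓
x: no successors, so ◇(¬q → p) fails. ✗
y: successors {s, t, u, w, x, y}; ¬q → p there: s:T, t:F, u:T, w:T, x:T, y:T. ✓
Satisfying worlds: {s, t, u, w, y}.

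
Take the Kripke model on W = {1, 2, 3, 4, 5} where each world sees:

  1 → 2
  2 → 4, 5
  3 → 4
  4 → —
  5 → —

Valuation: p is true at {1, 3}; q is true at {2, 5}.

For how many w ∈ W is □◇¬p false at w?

2

1: successors {2}; ◇¬p there: 2:T. ✓
2: successors {4, 5}; ◇¬p there: 4:F, 5:F. ✗
3: successors {4}; ◇¬p there: 4:F. ✗
4: no successors, so □◇¬p holds vacuously. ✓
5: no successors, so □◇¬p holds vacuously. ✓
Satisfying worlds: {1, 4, 5}.
So □◇¬p fails at the other 2 worlds.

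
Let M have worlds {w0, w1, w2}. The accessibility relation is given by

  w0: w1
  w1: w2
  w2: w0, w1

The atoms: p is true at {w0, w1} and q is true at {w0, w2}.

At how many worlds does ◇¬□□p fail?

1

w0: successors {w1}; ¬□□p there: w1:F. ✗
w1: successors {w2}; ¬□□p there: w2:T. ✓
w2: successors {w0, w1}; ¬□□p there: w0:T, w1:F. ✓
Satisfying worlds: {w1, w2}.
So ◇¬□□p fails at the other 1 world.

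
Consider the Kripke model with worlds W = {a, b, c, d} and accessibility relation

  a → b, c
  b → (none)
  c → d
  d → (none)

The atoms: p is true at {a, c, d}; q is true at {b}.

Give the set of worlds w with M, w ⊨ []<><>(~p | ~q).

a: successors {b, c}; <><>(~p | ~q) there: b:F, c:F. ✗
b: no successors, so []<><>(~p | ~q) holds vacuously. ✓
c: successors {d}; <><>(~p | ~q) there: d:F. ✗
d: no successors, so []<><>(~p | ~q) holds vacuously. ✓

{b, d}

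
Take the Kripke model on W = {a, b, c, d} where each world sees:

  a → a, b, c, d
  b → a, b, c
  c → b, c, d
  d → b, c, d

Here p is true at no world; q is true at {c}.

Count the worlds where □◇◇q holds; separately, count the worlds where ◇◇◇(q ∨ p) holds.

4 and 4

For □◇◇q:
a: successors {a, b, c, d}; ◇◇q there: a:T, b:T, c:T, d:T. ✓
b: successors {a, b, c}; ◇◇q there: a:T, b:T, c:T. ✓
c: successors {b, c, d}; ◇◇q there: b:T, c:T, d:T. ✓
d: successors {b, c, d}; ◇◇q there: b:T, c:T, d:T. ✓
— 4 worlds.
For ◇◇◇(q ∨ p):
a: successors {a, b, c, d}; ◇◇(q ∨ p) there: a:T, b:T, c:T, d:T. ✓
b: successors {a, b, c}; ◇◇(q ∨ p) there: a:T, b:T, c:T. ✓
c: successors {b, c, d}; ◇◇(q ∨ p) there: b:T, c:T, d:T. ✓
d: successors {b, c, d}; ◇◇(q ∨ p) there: b:T, c:T, d:T. ✓
— 4 worlds.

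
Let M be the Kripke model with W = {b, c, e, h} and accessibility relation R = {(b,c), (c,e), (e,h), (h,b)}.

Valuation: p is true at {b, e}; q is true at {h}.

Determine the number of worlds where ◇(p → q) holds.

b: successors {c}; p → q there: c:T. ✓
c: successors {e}; p → q there: e:F. ✗
e: successors {h}; p → q there: h:T. ✓
h: successors {b}; p → q there: b:F. ✗
Satisfying worlds: {b, e}.

2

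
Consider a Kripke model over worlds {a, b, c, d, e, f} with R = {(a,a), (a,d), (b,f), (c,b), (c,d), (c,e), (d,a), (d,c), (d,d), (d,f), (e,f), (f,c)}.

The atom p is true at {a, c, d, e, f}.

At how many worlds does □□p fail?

2

a: successors {a, d}; □p there: a:T, d:T. ✓
b: successors {f}; □p there: f:T. ✓
c: successors {b, d, e}; □p there: b:T, d:T, e:T. ✓
d: successors {a, c, d, f}; □p there: a:T, c:F, d:T, f:T. ✗
e: successors {f}; □p there: f:T. ✓
f: successors {c}; □p there: c:F. ✗
Satisfying worlds: {a, b, c, e}.
So □□p fails at the other 2 worlds.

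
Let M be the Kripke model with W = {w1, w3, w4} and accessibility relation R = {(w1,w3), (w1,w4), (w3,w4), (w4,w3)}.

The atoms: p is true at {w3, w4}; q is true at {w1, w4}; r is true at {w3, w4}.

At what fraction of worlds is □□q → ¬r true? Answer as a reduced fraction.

w1: □□q is F, ¬r is T. ✓
w3: □□q is F, ¬r is F. ✓
w4: □□q is T, ¬r is F. ✗
That's 2 of 3 worlds, so 2/3.

2/3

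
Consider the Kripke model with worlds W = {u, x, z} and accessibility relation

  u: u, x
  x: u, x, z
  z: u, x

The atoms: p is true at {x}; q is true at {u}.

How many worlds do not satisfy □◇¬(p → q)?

0

u: successors {u, x}; ◇¬(p → q) there: u:T, x:T. ✓
x: successors {u, x, z}; ◇¬(p → q) there: u:T, x:T, z:T. ✓
z: successors {u, x}; ◇¬(p → q) there: u:T, x:T. ✓
Satisfying worlds: {u, x, z}.
So □◇¬(p → q) fails at the other 0 worlds.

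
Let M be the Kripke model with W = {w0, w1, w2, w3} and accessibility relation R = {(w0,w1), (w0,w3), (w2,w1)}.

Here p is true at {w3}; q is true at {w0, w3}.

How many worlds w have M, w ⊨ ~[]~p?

w0: []~p is F. ✓
w1: []~p is T. ✗
w2: []~p is T. ✗
w3: []~p is T. ✗
Satisfying worlds: {w0}.

1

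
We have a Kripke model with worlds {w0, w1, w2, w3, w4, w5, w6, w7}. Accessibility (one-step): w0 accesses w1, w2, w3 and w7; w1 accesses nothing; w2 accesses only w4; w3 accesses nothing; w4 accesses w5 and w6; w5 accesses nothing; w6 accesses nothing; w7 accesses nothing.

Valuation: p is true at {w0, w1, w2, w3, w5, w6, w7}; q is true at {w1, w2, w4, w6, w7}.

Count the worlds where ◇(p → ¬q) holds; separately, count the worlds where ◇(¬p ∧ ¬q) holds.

For ◇(p → ¬q):
w0: successors {w1, w2, w3, w7}; p → ¬q there: w1:F, w2:F, w3:T, w7:F. ✓
w1: no successors, so ◇(p → ¬q) fails. ✗
w2: successors {w4}; p → ¬q there: w4:T. ✓
w3: no successors, so ◇(p → ¬q) fails. ✗
w4: successors {w5, w6}; p → ¬q there: w5:T, w6:F. ✓
w5: no successors, so ◇(p → ¬q) fails. ✗
w6: no successors, so ◇(p → ¬q) fails. ✗
w7: no successors, so ◇(p → ¬q) fails. ✗
— 3 worlds.
For ◇(¬p ∧ ¬q):
w0: successors {w1, w2, w3, w7}; ¬p ∧ ¬q there: w1:F, w2:F, w3:F, w7:F. ✗
w1: no successors, so ◇(¬p ∧ ¬q) fails. ✗
w2: successors {w4}; ¬p ∧ ¬q there: w4:F. ✗
w3: no successors, so ◇(¬p ∧ ¬q) fails. ✗
w4: successors {w5, w6}; ¬p ∧ ¬q there: w5:F, w6:F. ✗
w5: no successors, so ◇(¬p ∧ ¬q) fails. ✗
w6: no successors, so ◇(¬p ∧ ¬q) fails. ✗
w7: no successors, so ◇(¬p ∧ ¬q) fails. ✗
— 0 worlds.

3 and 0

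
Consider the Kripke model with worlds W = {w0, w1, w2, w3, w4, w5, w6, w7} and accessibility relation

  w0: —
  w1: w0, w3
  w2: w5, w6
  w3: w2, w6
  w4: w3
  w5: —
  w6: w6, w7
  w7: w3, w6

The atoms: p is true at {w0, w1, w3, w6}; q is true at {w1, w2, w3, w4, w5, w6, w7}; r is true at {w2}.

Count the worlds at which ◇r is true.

1

w0: no successors, so ◇r fails. ✗
w1: successors {w0, w3}; r there: w0:F, w3:F. ✗
w2: successors {w5, w6}; r there: w5:F, w6:F. ✗
w3: successors {w2, w6}; r there: w2:T, w6:F. ✓
w4: successors {w3}; r there: w3:F. ✗
w5: no successors, so ◇r fails. ✗
w6: successors {w6, w7}; r there: w6:F, w7:F. ✗
w7: successors {w3, w6}; r there: w3:F, w6:F. ✗
Satisfying worlds: {w3}.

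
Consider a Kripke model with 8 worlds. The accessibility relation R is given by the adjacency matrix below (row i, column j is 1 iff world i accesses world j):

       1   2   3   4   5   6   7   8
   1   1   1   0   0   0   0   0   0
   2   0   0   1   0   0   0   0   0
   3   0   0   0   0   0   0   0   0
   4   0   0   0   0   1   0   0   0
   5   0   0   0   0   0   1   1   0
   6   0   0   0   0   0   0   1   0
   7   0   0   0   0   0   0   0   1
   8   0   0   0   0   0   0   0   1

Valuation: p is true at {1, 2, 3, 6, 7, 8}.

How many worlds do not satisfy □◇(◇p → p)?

1: successors {1, 2}; ◇(◇p → p) there: 1:T, 2:T. ✓
2: successors {3}; ◇(◇p → p) there: 3:F. ✗
3: no successors, so □◇(◇p → p) holds vacuously. ✓
4: successors {5}; ◇(◇p → p) there: 5:T. ✓
5: successors {6, 7}; ◇(◇p → p) there: 6:T, 7:T. ✓
6: successors {7}; ◇(◇p → p) there: 7:T. ✓
7: successors {8}; ◇(◇p → p) there: 8:T. ✓
8: successors {8}; ◇(◇p → p) there: 8:T. ✓
Satisfying worlds: {1, 3, 4, 5, 6, 7, 8}.
So □◇(◇p → p) fails at the other 1 world.

1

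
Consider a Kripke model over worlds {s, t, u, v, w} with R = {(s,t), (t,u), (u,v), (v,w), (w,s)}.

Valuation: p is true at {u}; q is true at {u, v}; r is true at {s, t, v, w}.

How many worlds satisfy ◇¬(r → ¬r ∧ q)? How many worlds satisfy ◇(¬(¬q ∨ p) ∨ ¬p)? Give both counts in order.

4 and 4

For ◇¬(r → ¬r ∧ q):
s: successors {t}; ¬(r → ¬r ∧ q) there: t:T. ✓
t: successors {u}; ¬(r → ¬r ∧ q) there: u:F. ✗
u: successors {v}; ¬(r → ¬r ∧ q) there: v:T. ✓
v: successors {w}; ¬(r → ¬r ∧ q) there: w:T. ✓
w: successors {s}; ¬(r → ¬r ∧ q) there: s:T. ✓
— 4 worlds.
For ◇(¬(¬q ∨ p) ∨ ¬p):
s: successors {t}; ¬(¬q ∨ p) ∨ ¬p there: t:T. ✓
t: successors {u}; ¬(¬q ∨ p) ∨ ¬p there: u:F. ✗
u: successors {v}; ¬(¬q ∨ p) ∨ ¬p there: v:T. ✓
v: successors {w}; ¬(¬q ∨ p) ∨ ¬p there: w:T. ✓
w: successors {s}; ¬(¬q ∨ p) ∨ ¬p there: s:T. ✓
— 4 worlds.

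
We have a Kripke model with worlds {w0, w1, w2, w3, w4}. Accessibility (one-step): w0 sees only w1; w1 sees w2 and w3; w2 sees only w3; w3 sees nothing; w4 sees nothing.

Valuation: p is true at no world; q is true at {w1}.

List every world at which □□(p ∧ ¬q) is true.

w0: successors {w1}; □(p ∧ ¬q) there: w1:F. ✗
w1: successors {w2, w3}; □(p ∧ ¬q) there: w2:F, w3:T. ✗
w2: successors {w3}; □(p ∧ ¬q) there: w3:T. ✓
w3: no successors, so □□(p ∧ ¬q) holds vacuously. ✓
w4: no successors, so □□(p ∧ ¬q) holds vacuously. ✓

{w2, w3, w4}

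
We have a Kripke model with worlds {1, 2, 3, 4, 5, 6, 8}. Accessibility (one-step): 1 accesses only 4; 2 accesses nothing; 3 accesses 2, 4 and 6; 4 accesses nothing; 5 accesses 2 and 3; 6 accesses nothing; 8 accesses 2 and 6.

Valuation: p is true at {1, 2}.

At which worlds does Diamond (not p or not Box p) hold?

1: successors {4}; not p or not Box p there: 4:T. ✓
2: no successors, so Diamond (not p or not Box p) fails. ✗
3: successors {2, 4, 6}; not p or not Box p there: 2:F, 4:T, 6:T. ✓
4: no successors, so Diamond (not p or not Box p) fails. ✗
5: successors {2, 3}; not p or not Box p there: 2:F, 3:T. ✓
6: no successors, so Diamond (not p or not Box p) fails. ✗
8: successors {2, 6}; not p or not Box p there: 2:F, 6:T. ✓

{1, 3, 5, 8}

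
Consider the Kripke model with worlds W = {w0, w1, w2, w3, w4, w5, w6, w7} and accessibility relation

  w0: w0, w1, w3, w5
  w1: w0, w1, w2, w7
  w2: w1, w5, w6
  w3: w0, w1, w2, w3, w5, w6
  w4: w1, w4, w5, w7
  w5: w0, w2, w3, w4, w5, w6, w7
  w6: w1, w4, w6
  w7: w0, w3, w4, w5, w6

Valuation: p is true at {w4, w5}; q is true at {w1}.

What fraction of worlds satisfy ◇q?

3/4

w0: successors {w0, w1, w3, w5}; q there: w0:F, w1:T, w3:F, w5:F. ✓
w1: successors {w0, w1, w2, w7}; q there: w0:F, w1:T, w2:F, w7:F. ✓
w2: successors {w1, w5, w6}; q there: w1:T, w5:F, w6:F. ✓
w3: successors {w0, w1, w2, w3, w5, w6}; q there: w0:F, w1:T, w2:F, w3:F, w5:F, w6:F. ✓
w4: successors {w1, w4, w5, w7}; q there: w1:T, w4:F, w5:F, w7:F. ✓
w5: successors {w0, w2, w3, w4, w5, w6, w7}; q there: w0:F, w2:F, w3:F, w4:F, w5:F, w6:F, w7:F. ✗
w6: successors {w1, w4, w6}; q there: w1:T, w4:F, w6:F. ✓
w7: successors {w0, w3, w4, w5, w6}; q there: w0:F, w3:F, w4:F, w5:F, w6:F. ✗
That's 6 of 8 worlds, so 6/8 = 3/4.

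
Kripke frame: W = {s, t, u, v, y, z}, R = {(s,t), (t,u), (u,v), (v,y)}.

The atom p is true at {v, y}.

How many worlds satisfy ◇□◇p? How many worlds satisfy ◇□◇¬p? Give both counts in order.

3 and 1

For ◇□◇p:
s: successors {t}; □◇p there: t:T. ✓
t: successors {u}; □◇p there: u:T. ✓
u: successors {v}; □◇p there: v:F. ✗
v: successors {y}; □◇p there: y:T. ✓
y: no successors, so ◇□◇p fails. ✗
z: no successors, so ◇□◇p fails. ✗
— 3 worlds.
For ◇□◇¬p:
s: successors {t}; □◇¬p there: t:F. ✗
t: successors {u}; □◇¬p there: u:F. ✗
u: successors {v}; □◇¬p there: v:F. ✗
v: successors {y}; □◇¬p there: y:T. ✓
y: no successors, so ◇□◇¬p fails. ✗
z: no successors, so ◇□◇¬p fails. ✗
— 1 world.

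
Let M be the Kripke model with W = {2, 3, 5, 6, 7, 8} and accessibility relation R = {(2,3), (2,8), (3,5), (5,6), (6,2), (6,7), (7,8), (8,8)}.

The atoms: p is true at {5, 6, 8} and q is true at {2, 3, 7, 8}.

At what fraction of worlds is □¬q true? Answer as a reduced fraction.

1/3

2: successors {3, 8}; ¬q there: 3:F, 8:F. ✗
3: successors {5}; ¬q there: 5:T. ✓
5: successors {6}; ¬q there: 6:T. ✓
6: successors {2, 7}; ¬q there: 2:F, 7:F. ✗
7: successors {8}; ¬q there: 8:F. ✗
8: successors {8}; ¬q there: 8:F. ✗
That's 2 of 6 worlds, so 2/6 = 1/3.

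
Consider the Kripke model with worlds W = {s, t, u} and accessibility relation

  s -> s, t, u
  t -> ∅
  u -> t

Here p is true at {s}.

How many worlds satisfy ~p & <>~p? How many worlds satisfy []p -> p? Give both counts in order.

For ~p & <>~p:
s: ~p is F, <>~p is T. ✗
t: ~p is T, <>~p is F. ✗
u: ~p is T, <>~p is T. ✓
— 1 world.
For []p -> p:
s: []p is F, p is T. ✓
t: []p is T, p is F. ✗
u: []p is F, p is F. ✓
— 2 worlds.

1 and 2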